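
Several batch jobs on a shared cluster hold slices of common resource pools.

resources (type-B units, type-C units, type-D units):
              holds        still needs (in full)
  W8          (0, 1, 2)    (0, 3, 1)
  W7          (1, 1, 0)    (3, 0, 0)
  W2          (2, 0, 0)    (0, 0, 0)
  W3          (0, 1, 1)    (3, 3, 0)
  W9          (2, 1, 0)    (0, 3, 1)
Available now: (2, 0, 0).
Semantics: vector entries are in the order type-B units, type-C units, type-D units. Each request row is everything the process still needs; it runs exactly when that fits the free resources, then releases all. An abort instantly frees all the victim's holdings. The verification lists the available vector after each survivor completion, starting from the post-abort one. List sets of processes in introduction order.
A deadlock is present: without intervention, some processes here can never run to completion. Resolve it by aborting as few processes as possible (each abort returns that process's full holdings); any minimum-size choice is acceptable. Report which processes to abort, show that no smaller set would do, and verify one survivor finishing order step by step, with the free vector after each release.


The answer: abort W8 and W9.
Key observation: the returned (2, 2, 2) from W8 and W9 is what brings W3 — unrunnable before, under any order — into play at step 3.
Minimality, checking each single-abort alternative: W8 alone leaves W3 blocked (short on type-C units); W7 alone leaves W8 blocked (short on type-C units and type-D units); W2 alone leaves W8 blocked (short on type-C units and type-D units); W3 alone leaves W8 blocked (short on type-C units); W9 alone leaves W8 blocked (short on type-C units and type-D units).
Survivors finish in the order: W7, W2, W3. Check, step by step (pool after the aborts first):
  pool = (4, 2, 2)
  run W7 (needs (3, 0, 0), free (4, 2, 2)); after release of (1, 1, 0) the pool is (5, 3, 2)
  run W2 (needs (0, 0, 0), free (5, 3, 2)); after release of (2, 0, 0) the pool is (7, 3, 2)
  run W3 (needs (3, 3, 0), free (7, 3, 2)); after release of (0, 1, 1) the pool is (7, 4, 3)


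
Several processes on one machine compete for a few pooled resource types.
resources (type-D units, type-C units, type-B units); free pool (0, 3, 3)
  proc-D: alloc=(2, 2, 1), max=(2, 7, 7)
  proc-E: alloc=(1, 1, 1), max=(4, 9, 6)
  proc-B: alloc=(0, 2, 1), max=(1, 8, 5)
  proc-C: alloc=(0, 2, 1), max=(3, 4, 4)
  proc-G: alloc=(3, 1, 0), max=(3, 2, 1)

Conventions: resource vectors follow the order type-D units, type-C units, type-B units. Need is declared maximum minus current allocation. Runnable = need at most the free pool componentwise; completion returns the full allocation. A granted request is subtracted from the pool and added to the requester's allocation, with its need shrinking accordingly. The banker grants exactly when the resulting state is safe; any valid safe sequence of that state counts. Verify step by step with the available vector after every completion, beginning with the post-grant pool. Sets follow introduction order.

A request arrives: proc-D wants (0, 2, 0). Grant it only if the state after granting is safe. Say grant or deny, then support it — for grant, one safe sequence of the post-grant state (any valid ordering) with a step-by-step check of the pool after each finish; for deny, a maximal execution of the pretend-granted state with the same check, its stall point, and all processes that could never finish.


DENY: after the grant no complete ordering would exist.
Key observation: after proc-G, proc-C the pool peaks at (3, 4, 4), and each blocked process is short somewhere: proc-D on type-B units; proc-E on type-C units, type-B units; proc-B on type-C units.
After a pretend grant, a maximal execution: proc-G, proc-C — then nothing else fits. Check, step by step:
  pool = (0, 1, 3)
  proc-G: need (0, 1, 1) fits (0, 1, 3); releases (3, 1, 0), pool now (3, 2, 3)
  proc-C: need (3, 2, 3) fits (3, 2, 3); releases (0, 2, 1), pool now (3, 4, 4)
  proc-D still needs (0, 3, 6) but only (3, 4, 4) is free — short on type-B units
  proc-E still needs (3, 8, 5) but only (3, 4, 4) is free — short on type-C units and type-B units
  proc-B still needs (1, 6, 4) but only (3, 4, 4) is free — short on type-C units
Post-grant, the permanently blocked set is proc-D, proc-E and proc-B.


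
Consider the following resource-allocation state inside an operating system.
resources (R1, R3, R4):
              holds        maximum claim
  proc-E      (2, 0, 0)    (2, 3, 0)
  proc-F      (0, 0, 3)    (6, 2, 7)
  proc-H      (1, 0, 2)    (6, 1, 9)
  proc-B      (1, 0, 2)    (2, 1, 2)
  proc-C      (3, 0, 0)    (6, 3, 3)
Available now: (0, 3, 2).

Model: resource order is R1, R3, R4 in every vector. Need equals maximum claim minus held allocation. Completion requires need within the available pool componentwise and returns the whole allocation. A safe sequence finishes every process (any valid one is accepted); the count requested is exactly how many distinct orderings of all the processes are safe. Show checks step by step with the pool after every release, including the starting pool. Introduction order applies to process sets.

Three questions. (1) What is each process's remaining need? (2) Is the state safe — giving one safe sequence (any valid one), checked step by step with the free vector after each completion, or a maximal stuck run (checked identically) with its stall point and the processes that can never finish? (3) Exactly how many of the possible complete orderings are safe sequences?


(1) Remaining need (order R1, R3, R4):
  proc-E: (0, 3, 0)
  proc-F: (6, 2, 4)
  proc-H: (5, 1, 7)
  proc-B: (1, 1, 0)
  proc-C: (3, 3, 3)
(2) The state is SAFE; one workable sequence: proc-E, proc-B, proc-C, proc-F, proc-H.
Key observation: proc-E marks the first exact bind of the order: its need (0, 3, 0) fits the free (0, 3, 2) with zero slack on a requested resource.
Step-by-step check:
  pool = (0, 3, 2)
  proc-E: need (0, 3, 0) fits (0, 3, 2); releases (2, 0, 0), pool now (2, 3, 2)
  proc-B: need (1, 1, 0) fits (2, 3, 2); releases (1, 0, 2), pool now (3, 3, 4)
  proc-C: need (3, 3, 3) fits (3, 3, 4); releases (3, 0, 0), pool now (6, 3, 4)
  proc-F: need (6, 2, 4) fits (6, 3, 4); releases (0, 0, 3), pool now (6, 3, 7)
  proc-H: need (5, 1, 7) fits (6, 3, 7); releases (1, 0, 2), pool now (7, 3, 9)
(3) The exact count: 1 of the possible complete orderings is a safe sequence.


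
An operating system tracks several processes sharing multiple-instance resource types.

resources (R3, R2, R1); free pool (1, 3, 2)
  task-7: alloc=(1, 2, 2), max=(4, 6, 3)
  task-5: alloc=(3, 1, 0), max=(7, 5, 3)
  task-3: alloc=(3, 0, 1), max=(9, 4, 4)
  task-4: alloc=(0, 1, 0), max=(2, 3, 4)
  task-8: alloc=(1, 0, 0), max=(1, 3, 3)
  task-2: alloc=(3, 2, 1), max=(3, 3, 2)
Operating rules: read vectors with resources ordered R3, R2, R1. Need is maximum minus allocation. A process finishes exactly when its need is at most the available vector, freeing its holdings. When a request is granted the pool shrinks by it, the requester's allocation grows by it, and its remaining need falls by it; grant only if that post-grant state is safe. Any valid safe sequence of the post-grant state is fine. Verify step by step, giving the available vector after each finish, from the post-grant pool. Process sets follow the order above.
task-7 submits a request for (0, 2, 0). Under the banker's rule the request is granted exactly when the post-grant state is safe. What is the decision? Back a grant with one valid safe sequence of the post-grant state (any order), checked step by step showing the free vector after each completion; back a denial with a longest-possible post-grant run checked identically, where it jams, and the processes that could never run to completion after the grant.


GRANT — the state after the grant stays safe, e.g. via task-2, task-7, task-5, task-3, task-8, task-4.
Key observation: the grant leaves (1, 1, 2) free — enough for task-2, whose release restarts the cascade.
Check on the post-grant state, step by step:
  pool = (1, 1, 2)
  task-2: need (0, 1, 1) fits (1, 1, 2); releases (3, 2, 1), pool now (4, 3, 3)
  task-7: need (3, 2, 1) fits (4, 3, 3); releases (1, 4, 2), pool now (5, 7, 5)
  task-5: need (4, 4, 3) fits (5, 7, 5); releases (3, 1, 0), pool now (8, 8, 5)
  task-3: need (6, 4, 3) fits (8, 8, 5); releases (3, 0, 1), pool now (11, 8, 6)
  task-8: need (0, 3, 3) fits (11, 8, 6); releases (1, 0, 0), pool now (12, 8, 6)
  task-4: need (2, 2, 4) fits (12, 8, 6); releases (0, 1, 0), pool now (12, 9, 6)


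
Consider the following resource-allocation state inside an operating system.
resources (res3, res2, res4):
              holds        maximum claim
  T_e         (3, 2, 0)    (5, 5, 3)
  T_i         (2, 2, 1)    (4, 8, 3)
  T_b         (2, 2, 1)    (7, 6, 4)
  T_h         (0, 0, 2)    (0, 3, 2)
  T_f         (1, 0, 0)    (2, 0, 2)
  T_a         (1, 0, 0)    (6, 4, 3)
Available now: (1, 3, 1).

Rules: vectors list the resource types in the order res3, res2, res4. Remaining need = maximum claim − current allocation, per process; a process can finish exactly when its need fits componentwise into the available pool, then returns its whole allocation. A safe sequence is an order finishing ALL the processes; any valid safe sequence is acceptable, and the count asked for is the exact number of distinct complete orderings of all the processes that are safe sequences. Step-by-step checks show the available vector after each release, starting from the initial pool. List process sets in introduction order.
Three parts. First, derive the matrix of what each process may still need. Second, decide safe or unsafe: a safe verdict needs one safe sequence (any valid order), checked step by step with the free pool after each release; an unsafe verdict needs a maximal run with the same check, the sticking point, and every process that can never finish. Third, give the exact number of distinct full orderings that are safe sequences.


(1) Outstanding need per process (order res3, res2, res4):
  T_e: (2, 3, 3)
  T_i: (2, 6, 2)
  T_b: (5, 4, 3)
  T_h: (0, 3, 0)
  T_f: (1, 0, 2)
  T_a: (5, 4, 3)
(2) SAFE — a valid safe sequence is T_h, T_f, T_e, T_b, T_a, T_i.
Key observation: at T_h the run first touches a limit — (0, 3, 0) against (1, 3, 1), exact on a resource it actually requests.
Step-by-step check:
  pool = (1, 3, 1)
  T_h: need (0, 3, 0) fits (1, 3, 1); releases (0, 0, 2), pool now (1, 3, 3)
  T_f: need (1, 0, 2) fits (1, 3, 3); releases (1, 0, 0), pool now (2, 3, 3)
  T_e: need (2, 3, 3) fits (2, 3, 3); releases (3, 2, 0), pool now (5, 5, 3)
  T_b: need (5, 4, 3) fits (5, 5, 3); releases (2, 2, 1), pool now (7, 7, 4)
  T_a: need (5, 4, 3) fits (7, 7, 4); releases (1, 0, 0), pool now (8, 7, 4)
  T_i: need (2, 6, 2) fits (8, 7, 4); releases (2, 2, 1), pool now (10, 9, 5)
(3) Exactly 3 of the possible complete orderings are safe sequences.


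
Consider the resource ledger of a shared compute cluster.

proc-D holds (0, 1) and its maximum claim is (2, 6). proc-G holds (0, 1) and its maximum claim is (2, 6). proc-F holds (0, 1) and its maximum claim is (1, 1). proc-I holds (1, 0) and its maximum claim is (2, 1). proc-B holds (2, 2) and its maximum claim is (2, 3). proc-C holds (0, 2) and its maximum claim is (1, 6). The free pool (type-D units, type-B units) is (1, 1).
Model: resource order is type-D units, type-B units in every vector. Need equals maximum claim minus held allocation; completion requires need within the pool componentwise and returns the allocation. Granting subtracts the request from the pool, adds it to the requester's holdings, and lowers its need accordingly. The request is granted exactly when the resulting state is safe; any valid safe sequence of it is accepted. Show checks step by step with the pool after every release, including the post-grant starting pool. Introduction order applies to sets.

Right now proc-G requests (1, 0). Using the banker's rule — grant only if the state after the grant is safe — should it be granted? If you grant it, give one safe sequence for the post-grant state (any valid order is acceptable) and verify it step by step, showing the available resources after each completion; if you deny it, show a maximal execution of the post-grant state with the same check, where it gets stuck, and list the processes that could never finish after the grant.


GRANT. The post-grant state is safe; one safe sequence: proc-B, proc-F, proc-C, proc-I, proc-G, proc-D.
Key observation: (0, 1) free after granting still covers proc-B first, and each release covers the next.
Step-by-step check of the post-grant state:
  pool = (0, 1)
  proc-B: need (0, 1) fits (0, 1); releases (2, 2), pool now (2, 3)
  proc-F: need (1, 0) fits (2, 3); releases (0, 1), pool now (2, 4)
  proc-C: need (1, 4) fits (2, 4); releases (0, 2), pool now (2, 6)
  proc-I: need (1, 1) fits (2, 6); releases (1, 0), pool now (3, 6)
  proc-G: need (1, 5) fits (3, 6); releases (1, 1), pool now (4, 7)
  proc-D: need (2, 5) fits (4, 7); releases (0, 1), pool now (4, 8)


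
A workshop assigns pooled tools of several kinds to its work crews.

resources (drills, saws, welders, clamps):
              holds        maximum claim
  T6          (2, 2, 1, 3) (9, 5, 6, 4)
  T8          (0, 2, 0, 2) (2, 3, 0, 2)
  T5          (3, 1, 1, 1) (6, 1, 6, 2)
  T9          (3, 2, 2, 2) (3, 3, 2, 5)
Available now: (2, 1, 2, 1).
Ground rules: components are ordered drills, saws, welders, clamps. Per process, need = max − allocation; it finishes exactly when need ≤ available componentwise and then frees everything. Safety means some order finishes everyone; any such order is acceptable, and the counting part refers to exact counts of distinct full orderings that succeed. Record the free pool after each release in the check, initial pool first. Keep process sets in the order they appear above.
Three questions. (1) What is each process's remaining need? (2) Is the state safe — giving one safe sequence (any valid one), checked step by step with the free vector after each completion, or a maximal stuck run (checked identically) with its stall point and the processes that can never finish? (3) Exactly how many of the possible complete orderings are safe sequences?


(1) Need matrix, components ordered drills, saws, welders, clamps:
  T6: (7, 3, 5, 1)
  T8: (2, 1, 0, 0)
  T5: (3, 0, 5, 1)
  T9: (0, 1, 0, 3)
(2) UNSAFE — no complete ordering exists.
Key observation: welders is the bottleneck — with T8, T9 done the pool holds (5, 5, 4, 5), short of every remaining need.
A maximal execution: T8, T9 — then nothing else fits. Walking it through:
  pool = (2, 1, 2, 1)
  T8: need (2, 1, 0, 0) fits (2, 1, 2, 1); releases (0, 2, 0, 2), pool now (2, 3, 2, 3)
  T9: need (0, 1, 0, 3) fits (2, 3, 2, 3); releases (3, 2, 2, 2), pool now (5, 5, 4, 5)
  T6 still needs (7, 3, 5, 1) but only (5, 5, 4, 5) is free — short on drills and welders
  T5 still needs (3, 0, 5, 1) but only (5, 5, 4, 5) is free — short on welders
Processes that can never finish: T6 and T5.
(3) Precisely 0 of the possible complete orderings are safe sequences.


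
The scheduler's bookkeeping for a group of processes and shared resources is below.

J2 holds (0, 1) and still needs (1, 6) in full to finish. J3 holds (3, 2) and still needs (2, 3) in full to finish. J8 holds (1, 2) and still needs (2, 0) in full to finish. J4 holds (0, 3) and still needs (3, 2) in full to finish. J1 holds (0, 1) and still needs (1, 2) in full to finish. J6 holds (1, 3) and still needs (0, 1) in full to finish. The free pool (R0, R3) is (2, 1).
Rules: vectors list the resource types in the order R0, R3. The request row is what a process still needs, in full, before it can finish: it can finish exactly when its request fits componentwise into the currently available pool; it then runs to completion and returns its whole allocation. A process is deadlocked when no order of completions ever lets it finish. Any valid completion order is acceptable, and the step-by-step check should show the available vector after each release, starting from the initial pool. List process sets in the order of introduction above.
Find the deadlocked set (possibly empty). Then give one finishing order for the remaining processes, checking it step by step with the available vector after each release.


Nothing here is deadlocked.
Key observation: beginning at J6, releases accumulate fast enough that every process eventually fits.
One completion order for the rest: J6, J8, J2, J1, J4, J3. Walking it through:
  pool = (2, 1)
  J6: need (0, 1) fits (2, 1); releases (1, 3), pool now (3, 4)
  J8: need (2, 0) fits (3, 4); releases (1, 2), pool now (4, 6)
  J2: need (1, 6) fits (4, 6); releases (0, 1), pool now (4, 7)
  J1: need (1, 2) fits (4, 7); releases (0, 1), pool now (4, 8)
  J4: need (3, 2) fits (4, 8); releases (0, 3), pool now (4, 11)
  J3: need (2, 3) fits (4, 11); releases (3, 2), pool now (7, 13)


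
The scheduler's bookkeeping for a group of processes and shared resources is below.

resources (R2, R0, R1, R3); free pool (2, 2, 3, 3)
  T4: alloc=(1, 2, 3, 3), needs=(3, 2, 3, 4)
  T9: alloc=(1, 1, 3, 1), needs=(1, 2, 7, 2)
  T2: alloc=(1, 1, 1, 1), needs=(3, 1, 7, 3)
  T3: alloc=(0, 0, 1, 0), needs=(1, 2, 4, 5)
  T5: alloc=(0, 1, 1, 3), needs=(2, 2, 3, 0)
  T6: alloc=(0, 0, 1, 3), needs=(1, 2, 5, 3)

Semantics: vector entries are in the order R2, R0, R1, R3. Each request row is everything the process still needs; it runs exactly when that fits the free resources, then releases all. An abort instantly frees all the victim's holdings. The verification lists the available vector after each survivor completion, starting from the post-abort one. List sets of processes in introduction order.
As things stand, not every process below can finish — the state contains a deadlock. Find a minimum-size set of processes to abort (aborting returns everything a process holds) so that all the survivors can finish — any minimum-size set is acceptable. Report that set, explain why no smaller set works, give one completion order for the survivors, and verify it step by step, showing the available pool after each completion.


The answer: abort T9.
Key observation: T4 was stuck for good until T9 gave back (1, 1, 3, 1); in the order shown it finishes at step 3.
Minimality: the empty abort set fails — the state is deadlocked as it stands.
One survivor order: T6, T5, T4, T2, T3. Walking it through (post-abort pool first):
  pool = (3, 3, 6, 4)
  run T6 (needs (1, 2, 5, 3), free (3, 3, 6, 4)); after release of (0, 0, 1, 3) the pool is (3, 3, 7, 7)
  run T5 (needs (2, 2, 3, 0), free (3, 3, 7, 7)); after release of (0, 1, 1, 3) the pool is (3, 4, 8, 10)
  run T4 (needs (3, 2, 3, 4), free (3, 4, 8, 10)); after release of (1, 2, 3, 3) the pool is (4, 6, 11, 13)
  run T2 (needs (3, 1, 7, 3), free (4, 6, 11, 13)); after release of (1, 1, 1, 1) the pool is (5, 7, 12, 14)
  run T3 (needs (1, 2, 4, 5), free (5, 7, 12, 14)); after release of (0, 0, 1, 0) the pool is (5, 7, 13, 14)


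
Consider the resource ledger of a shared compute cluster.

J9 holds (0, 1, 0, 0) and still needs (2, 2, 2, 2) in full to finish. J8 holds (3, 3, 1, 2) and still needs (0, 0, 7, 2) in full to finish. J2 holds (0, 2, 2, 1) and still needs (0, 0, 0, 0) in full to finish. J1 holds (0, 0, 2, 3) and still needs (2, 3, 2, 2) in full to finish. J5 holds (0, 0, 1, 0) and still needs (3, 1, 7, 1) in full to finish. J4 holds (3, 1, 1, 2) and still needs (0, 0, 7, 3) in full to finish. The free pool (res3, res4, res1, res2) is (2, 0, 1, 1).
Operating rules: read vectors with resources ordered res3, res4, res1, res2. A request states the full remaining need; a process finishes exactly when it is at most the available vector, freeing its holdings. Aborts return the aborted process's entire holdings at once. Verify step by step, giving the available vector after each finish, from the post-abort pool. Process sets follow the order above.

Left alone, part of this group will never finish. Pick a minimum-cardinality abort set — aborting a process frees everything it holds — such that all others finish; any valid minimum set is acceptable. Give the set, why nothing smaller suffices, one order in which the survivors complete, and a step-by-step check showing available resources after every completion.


Abort J8 and J4.
Key observation: aborting J8 and J4 returns (6, 4, 2, 4), and J5 — hopeless before — runs at step 4 with the returned capacity in the pool.
Minimality, checking each single-abort alternative: J9 alone leaves J8 blocked (short on res1); J8 alone leaves J5 blocked (short on res1); J2 alone leaves J8 blocked (short on res1); J1 alone leaves J8 blocked (short on res1); J5 alone leaves J8 blocked (short on res1); J4 alone leaves J8 blocked (short on res1).
One survivor order: J9, J2, J1, J5. Verifying each step (post-abort pool first):
  pool = (8, 4, 3, 5)
  J9: need (2, 2, 2, 2) fits (8, 4, 3, 5); releases (0, 1, 0, 0), pool now (8, 5, 3, 5)
  J2: need (0, 0, 0, 0) fits (8, 5, 3, 5); releases (0, 2, 2, 1), pool now (8, 7, 5, 6)
  J1: need (2, 3, 2, 2) fits (8, 7, 5, 6); releases (0, 0, 2, 3), pool now (8, 7, 7, 9)
  J5: need (3, 1, 7, 1) fits (8, 7, 7, 9); releases (0, 0, 1, 0), pool now (8, 7, 8, 9)


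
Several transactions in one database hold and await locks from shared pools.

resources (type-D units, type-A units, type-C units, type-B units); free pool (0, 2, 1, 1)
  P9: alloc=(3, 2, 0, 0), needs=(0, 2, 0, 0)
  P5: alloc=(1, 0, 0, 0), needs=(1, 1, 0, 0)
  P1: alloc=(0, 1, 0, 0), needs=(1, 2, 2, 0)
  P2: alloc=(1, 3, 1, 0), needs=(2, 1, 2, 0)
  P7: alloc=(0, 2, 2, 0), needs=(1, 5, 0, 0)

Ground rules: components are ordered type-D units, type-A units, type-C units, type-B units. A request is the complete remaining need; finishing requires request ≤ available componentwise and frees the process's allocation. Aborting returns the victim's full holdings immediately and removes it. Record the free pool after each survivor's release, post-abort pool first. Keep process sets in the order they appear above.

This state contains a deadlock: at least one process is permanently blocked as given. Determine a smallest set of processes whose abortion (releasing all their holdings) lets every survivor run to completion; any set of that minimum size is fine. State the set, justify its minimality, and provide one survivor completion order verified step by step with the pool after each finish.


Minimum abort set: P1.
Key observation: P7 could never have finished before the abort; with (0, 1, 0, 0) returned by P1, it fits at step 3.
Minimality: the empty abort set fails — the state is deadlocked as it stands.
The survivors complete as P9, P5, P7, P2. Check, step by step (starting from the post-abort pool):
  pool = (0, 3, 1, 1)
  P9: need (0, 2, 0, 0) fits (0, 3, 1, 1); releases (3, 2, 0, 0), pool now (3, 5, 1, 1)
  P5: need (1, 1, 0, 0) fits (3, 5, 1, 1); releases (1, 0, 0, 0), pool now (4, 5, 1, 1)
  P7: need (1, 5, 0, 0) fits (4, 5, 1, 1); releases (0, 2, 2, 0), pool now (4, 7, 3, 1)
  P2: need (2, 1, 2, 0) fits (4, 7, 3, 1); releases (1, 3, 1, 0), pool now (5, 10, 4, 1)


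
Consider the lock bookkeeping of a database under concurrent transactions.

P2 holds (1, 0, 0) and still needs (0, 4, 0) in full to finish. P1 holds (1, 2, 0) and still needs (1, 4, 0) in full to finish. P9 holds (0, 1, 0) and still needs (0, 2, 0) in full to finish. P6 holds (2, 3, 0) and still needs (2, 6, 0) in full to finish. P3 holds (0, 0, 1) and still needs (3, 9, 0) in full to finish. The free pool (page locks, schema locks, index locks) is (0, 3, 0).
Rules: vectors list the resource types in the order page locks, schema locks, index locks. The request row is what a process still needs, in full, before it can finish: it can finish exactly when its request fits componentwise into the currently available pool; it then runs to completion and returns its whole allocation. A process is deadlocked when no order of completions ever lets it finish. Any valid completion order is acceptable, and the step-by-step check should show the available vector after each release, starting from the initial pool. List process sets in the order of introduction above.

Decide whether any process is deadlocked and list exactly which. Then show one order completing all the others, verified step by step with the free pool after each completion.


No process is deadlocked.
Key observation: there is always a runnable process — P9 first — so the state unwinds completely.
One completion order for the rest: P9, P2, P1, P6, P3. Verifying each step:
  pool = (0, 3, 0)
  run P9 (needs (0, 2, 0), free (0, 3, 0)); after release of (0, 1, 0) the pool is (0, 4, 0)
  run P2 (needs (0, 4, 0), free (0, 4, 0)); after release of (1, 0, 0) the pool is (1, 4, 0)
  run P1 (needs (1, 4, 0), free (1, 4, 0)); after release of (1, 2, 0) the pool is (2, 6, 0)
  run P6 (needs (2, 6, 0), free (2, 6, 0)); after release of (2, 3, 0) the pool is (4, 9, 0)
  run P3 (needs (3, 9, 0), free (4, 9, 0)); after release of (0, 0, 1) the pool is (4, 9, 1)


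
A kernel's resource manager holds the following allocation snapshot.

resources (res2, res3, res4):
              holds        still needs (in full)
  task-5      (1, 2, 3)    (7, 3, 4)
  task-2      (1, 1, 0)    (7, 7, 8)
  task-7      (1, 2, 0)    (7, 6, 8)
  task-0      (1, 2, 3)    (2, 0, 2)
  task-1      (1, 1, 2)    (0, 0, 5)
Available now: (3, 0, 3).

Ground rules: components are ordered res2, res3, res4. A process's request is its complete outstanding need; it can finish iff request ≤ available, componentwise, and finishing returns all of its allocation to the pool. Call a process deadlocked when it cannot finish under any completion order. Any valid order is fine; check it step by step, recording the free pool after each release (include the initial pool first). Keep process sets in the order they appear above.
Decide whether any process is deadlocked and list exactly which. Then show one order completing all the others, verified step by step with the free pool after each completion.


The deadlocked set is task-5, task-2 and task-7.
Key observation: the wall is res2: completing task-0, task-1 brings the pool only to (5, 3, 8), and all the rest need more.
A valid finishing order for the others: task-0, task-1. Step-by-step check:
  pool = (3, 0, 3)
  task-0 needs (2, 0, 2) <= (3, 0, 3) -> finishes; pool += (1, 2, 3) = (4, 2, 6)
  task-1 needs (0, 0, 5) <= (4, 2, 6) -> finishes; pool += (1, 1, 2) = (5, 3, 8)
The blocked processes can never fit:
  task-5 still needs (7, 3, 4) but only (5, 3, 8) is free — short on res2
  task-2 still needs (7, 7, 8) but only (5, 3, 8) is free — short on res2 and res3
  task-7 still needs (7, 6, 8) but only (5, 3, 8) is free — short on res2 and res3


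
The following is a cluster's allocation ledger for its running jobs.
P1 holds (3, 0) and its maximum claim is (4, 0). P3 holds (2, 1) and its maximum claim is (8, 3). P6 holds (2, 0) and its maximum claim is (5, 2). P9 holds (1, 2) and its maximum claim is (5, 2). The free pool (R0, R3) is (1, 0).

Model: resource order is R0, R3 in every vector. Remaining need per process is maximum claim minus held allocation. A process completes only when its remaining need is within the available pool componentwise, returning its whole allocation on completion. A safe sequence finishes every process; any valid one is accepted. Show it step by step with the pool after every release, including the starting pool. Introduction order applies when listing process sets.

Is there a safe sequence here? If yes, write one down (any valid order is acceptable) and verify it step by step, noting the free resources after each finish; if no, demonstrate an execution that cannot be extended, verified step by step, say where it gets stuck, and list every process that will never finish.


SAFE. One safe sequence: P1, P9, P6, P3.
Key observation: the order's first zero-slack moment is P1 ((1, 0) needed, (1, 0) free — a requested resource with nothing to spare).
Step-by-step check:
  pool = (1, 0)
  P1 needs (1, 0) <= (1, 0) -> finishes; pool += (3, 0) = (4, 0)
  P9 needs (4, 0) <= (4, 0) -> finishes; pool += (1, 2) = (5, 2)
  P6 needs (3, 2) <= (5, 2) -> finishes; pool += (2, 0) = (7, 2)
  P3 needs (6, 2) <= (7, 2) -> finishes; pool += (2, 1) = (9, 3)


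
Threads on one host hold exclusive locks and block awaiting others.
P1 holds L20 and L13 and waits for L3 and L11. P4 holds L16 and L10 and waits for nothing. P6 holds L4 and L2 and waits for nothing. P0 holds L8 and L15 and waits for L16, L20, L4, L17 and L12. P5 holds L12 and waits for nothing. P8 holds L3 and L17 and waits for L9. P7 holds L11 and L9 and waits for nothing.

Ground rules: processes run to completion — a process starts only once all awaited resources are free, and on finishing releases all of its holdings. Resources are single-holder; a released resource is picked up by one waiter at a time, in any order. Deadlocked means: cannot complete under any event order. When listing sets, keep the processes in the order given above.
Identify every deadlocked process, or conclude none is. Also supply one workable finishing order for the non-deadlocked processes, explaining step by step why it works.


No process is deadlocked.
Key observation: all waits point, directly or indirectly, at processes that can finish, so nothing is permanently blocked.
One completion order for the rest: P6, P5, P7, P8, P4, P1, P0.
Check, step by step:
  run P6 (it waits on nothing); releases L4 and L2
  run P5 (it waits on nothing); releases L12
  run P7 (it waits on nothing); releases L11 and L9
  P8: everything it awaited (L9) is free; runs, freeing L3 and L17
  run P4 (it waits on nothing); releases L16 and L10
  P1: everything it awaited (L3 and L11) is free; runs, freeing L20 and L13
  P0: everything it awaited (L16, L20, L4, L17 and L12) is free; runs, freeing L8 and L15


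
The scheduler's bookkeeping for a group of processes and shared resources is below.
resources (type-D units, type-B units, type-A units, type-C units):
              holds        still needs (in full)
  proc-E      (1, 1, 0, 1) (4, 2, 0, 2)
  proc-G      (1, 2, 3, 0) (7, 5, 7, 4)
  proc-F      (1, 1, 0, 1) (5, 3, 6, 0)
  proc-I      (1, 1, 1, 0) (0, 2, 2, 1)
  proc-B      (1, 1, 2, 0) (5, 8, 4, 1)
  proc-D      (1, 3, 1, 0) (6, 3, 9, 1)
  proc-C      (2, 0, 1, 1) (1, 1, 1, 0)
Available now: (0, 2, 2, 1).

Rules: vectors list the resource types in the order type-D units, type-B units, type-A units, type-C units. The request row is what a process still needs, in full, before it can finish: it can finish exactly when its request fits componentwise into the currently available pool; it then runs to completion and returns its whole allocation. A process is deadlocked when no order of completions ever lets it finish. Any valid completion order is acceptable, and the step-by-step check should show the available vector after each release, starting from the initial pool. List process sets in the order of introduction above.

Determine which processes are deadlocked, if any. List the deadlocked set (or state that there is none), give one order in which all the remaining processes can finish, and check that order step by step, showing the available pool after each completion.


Deadlocked: proc-E, proc-G, proc-F, proc-B and proc-D.
Key observation: the pool after proc-I, proc-C is (3, 3, 4, 2); every surviving request exceeds it in type-D units, so progress ends there.
A valid finishing order for the others: proc-I, proc-C. Verifying each step:
  pool = (0, 2, 2, 1)
  proc-I needs (0, 2, 2, 1) <= (0, 2, 2, 1) -> finishes; pool += (1, 1, 1, 0) = (1, 3, 3, 1)
  proc-C needs (1, 1, 1, 0) <= (1, 3, 3, 1) -> finishes; pool += (2, 0, 1, 1) = (3, 3, 4, 2)
None of the blocked processes ever fits:
  proc-E still needs (4, 2, 0, 2) but only (3, 3, 4, 2) is free — short on type-D units
  proc-G still needs (7, 5, 7, 4) but only (3, 3, 4, 2) is free — short on type-D units, type-B units, type-A units and type-C units
  proc-F still needs (5, 3, 6, 0) but only (3, 3, 4, 2) is free — short on type-D units and type-A units
  proc-B still needs (5, 8, 4, 1) but only (3, 3, 4, 2) is free — short on type-D units and type-B units
  proc-D still needs (6, 3, 9, 1) but only (3, 3, 4, 2) is free — short on type-D units and type-A units


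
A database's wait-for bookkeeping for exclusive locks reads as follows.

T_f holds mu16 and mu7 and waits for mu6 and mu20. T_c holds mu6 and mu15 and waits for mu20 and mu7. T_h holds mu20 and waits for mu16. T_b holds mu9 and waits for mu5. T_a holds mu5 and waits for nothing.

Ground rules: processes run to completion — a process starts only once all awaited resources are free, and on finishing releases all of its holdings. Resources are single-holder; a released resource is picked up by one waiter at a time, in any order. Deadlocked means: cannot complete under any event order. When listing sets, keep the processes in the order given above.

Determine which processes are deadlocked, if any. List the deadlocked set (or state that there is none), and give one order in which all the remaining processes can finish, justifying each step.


Deadlocked: T_f, T_c and T_h.
Key observation: nobody on the ring T_f -> T_c -> T_f can start until another member finishes, which never happens; T_h is caught in further circular waits.
A valid finishing order for the others: T_a, T_b.
Walking it through:
  T_a: no waits; runs immediately, freeing mu5
  run T_b (all its waits — mu5 — are resolved); releases mu9


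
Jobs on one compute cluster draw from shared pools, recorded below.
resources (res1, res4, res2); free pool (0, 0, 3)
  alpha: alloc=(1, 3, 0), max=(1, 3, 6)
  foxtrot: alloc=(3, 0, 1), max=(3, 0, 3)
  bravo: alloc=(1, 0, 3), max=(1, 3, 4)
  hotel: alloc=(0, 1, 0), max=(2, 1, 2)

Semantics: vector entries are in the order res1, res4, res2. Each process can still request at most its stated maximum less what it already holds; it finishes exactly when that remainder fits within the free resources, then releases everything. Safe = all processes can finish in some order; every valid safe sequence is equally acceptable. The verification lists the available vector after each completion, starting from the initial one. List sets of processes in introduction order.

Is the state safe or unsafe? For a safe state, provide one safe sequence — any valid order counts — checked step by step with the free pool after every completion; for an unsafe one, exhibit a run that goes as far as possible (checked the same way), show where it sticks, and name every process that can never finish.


The state is UNSAFE.
Key observation: after foxtrot, hotel the pool peaks at (3, 1, 4), and each blocked process is short somewhere: alpha on res2; bravo on res4.
A maximal execution: foxtrot, hotel — then nothing else fits. Step-by-step check:
  pool = (0, 0, 3)
  foxtrot: need (0, 0, 2) fits (0, 0, 3); releases (3, 0, 1), pool now (3, 0, 4)
  hotel: need (2, 0, 2) fits (3, 0, 4); releases (0, 1, 0), pool now (3, 1, 4)
  alpha still needs (0, 0, 6) but only (3, 1, 4) is free — short on res2
  bravo still needs (0, 3, 1) but only (3, 1, 4) is free — short on res4
Never able to finish: alpha and bravo.


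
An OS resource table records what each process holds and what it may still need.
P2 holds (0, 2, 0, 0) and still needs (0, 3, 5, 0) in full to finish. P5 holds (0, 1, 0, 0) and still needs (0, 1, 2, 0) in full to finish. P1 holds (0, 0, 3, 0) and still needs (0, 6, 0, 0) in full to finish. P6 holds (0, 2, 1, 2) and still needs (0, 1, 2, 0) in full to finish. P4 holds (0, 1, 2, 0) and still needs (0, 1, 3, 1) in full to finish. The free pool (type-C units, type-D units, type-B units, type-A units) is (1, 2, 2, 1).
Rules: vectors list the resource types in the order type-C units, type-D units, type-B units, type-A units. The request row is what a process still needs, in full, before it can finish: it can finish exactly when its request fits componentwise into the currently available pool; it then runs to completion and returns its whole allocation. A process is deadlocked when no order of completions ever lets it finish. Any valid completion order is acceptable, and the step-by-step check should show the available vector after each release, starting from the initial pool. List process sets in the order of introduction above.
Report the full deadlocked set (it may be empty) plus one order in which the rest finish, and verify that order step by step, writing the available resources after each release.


Nothing here is deadlocked.
Key observation: the pool covers P5 at once, and every later process fits after earlier releases.
The rest can finish in the order P5, P6, P4, P2, P1. Step-by-step check:
  pool = (1, 2, 2, 1)
  P5 needs (0, 1, 2, 0) <= (1, 2, 2, 1) -> finishes; pool += (0, 1, 0, 0) = (1, 3, 2, 1)
  P6 needs (0, 1, 2, 0) <= (1, 3, 2, 1) -> finishes; pool += (0, 2, 1, 2) = (1, 5, 3, 3)
  P4 needs (0, 1, 3, 1) <= (1, 5, 3, 3) -> finishes; pool += (0, 1, 2, 0) = (1, 6, 5, 3)
  P2 needs (0, 3, 5, 0) <= (1, 6, 5, 3) -> finishes; pool += (0, 2, 0, 0) = (1, 8, 5, 3)
  P1 needs (0, 6, 0, 0) <= (1, 8, 5, 3) -> finishes; pool += (0, 0, 3, 0) = (1, 8, 8, 3)


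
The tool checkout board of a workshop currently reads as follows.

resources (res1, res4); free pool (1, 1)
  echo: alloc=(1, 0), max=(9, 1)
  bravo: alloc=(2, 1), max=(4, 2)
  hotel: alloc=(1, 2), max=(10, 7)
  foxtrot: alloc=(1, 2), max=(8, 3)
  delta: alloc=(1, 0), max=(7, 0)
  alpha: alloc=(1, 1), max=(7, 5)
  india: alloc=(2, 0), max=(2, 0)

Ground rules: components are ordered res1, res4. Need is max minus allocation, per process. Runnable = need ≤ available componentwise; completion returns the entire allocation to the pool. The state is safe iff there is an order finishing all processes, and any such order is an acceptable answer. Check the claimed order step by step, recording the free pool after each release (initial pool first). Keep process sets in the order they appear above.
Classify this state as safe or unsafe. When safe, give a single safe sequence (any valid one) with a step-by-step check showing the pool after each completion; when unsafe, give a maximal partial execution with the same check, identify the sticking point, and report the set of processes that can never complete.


UNSAFE — no complete ordering exists.
Key observation: even finishing india, bravo leaves just (5, 2) free — too little res1 for any of the remaining processes.
The run india, bravo cannot be extended any further. Step-by-step check:
  pool = (1, 1)
  run india (needs (0, 0), free (1, 1)); after release of (2, 0) the pool is (3, 1)
  run bravo (needs (2, 1), free (3, 1)); after release of (2, 1) the pool is (5, 2)
  blocked: echo wants (8, 1), pool (5, 2) — not enough res1
  blocked: hotel wants (9, 5), pool (5, 2) — not enough res1 and res4
  blocked: foxtrot wants (7, 1), pool (5, 2) — not enough res1
  blocked: delta wants (6, 0), pool (5, 2) — not enough res1
  blocked: alpha wants (6, 4), pool (5, 2) — not enough res1 and res4
Never able to finish: echo, hotel, foxtrot, delta and alpha.


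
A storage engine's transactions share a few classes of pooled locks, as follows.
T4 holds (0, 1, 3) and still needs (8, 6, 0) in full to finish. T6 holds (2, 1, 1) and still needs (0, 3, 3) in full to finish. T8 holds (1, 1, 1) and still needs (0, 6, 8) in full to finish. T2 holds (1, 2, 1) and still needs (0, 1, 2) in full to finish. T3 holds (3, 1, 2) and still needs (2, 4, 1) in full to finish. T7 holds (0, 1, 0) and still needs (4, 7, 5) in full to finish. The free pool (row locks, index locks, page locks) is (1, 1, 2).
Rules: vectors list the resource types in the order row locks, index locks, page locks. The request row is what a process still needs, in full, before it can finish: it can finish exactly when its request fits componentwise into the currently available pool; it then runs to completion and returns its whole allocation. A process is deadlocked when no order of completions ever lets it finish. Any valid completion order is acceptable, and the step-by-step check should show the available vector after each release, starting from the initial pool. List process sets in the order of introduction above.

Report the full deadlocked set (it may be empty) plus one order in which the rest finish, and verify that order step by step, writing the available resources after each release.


Deadlocked set: T4, T8 and T7.
Key observation: index locks is the bottleneck — with T2, T6, T3 done the pool holds (7, 5, 6), short of every remaining need.
A valid finishing order for the others: T2, T6, T3. Walking it through:
  pool = (1, 1, 2)
  run T2 (needs (0, 1, 2), free (1, 1, 2)); after release of (1, 2, 1) the pool is (2, 3, 3)
  run T6 (needs (0, 3, 3), free (2, 3, 3)); after release of (2, 1, 1) the pool is (4, 4, 4)
  run T3 (needs (2, 4, 1), free (4, 4, 4)); after release of (3, 1, 2) the pool is (7, 5, 6)
None of the blocked processes ever fits:
  T4 still needs (8, 6, 0) but only (7, 5, 6) is free — short on row locks and index locks
  T8 still needs (0, 6, 8) but only (7, 5, 6) is free — short on index locks and page locks
  T7 still needs (4, 7, 5) but only (7, 5, 6) is free — short on index locks
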